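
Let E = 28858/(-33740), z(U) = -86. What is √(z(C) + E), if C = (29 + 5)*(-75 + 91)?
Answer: I*√24718750630/16870 ≈ 9.3196*I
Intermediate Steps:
C = 544 (C = 34*16 = 544)
E = -14429/16870 (E = 28858*(-1/33740) = -14429/16870 ≈ -0.85531)
√(z(C) + E) = √(-86 - 14429/16870) = √(-1465249/16870) = I*√24718750630/16870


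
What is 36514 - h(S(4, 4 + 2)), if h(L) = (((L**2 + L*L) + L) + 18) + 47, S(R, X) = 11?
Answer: 36196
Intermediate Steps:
h(L) = 65 + L + 2*L**2 (h(L) = (((L**2 + L**2) + L) + 18) + 47 = ((2*L**2 + L) + 18) + 47 = ((L + 2*L**2) + 18) + 47 = (18 + L + 2*L**2) + 47 = 65 + L + 2*L**2)
36514 - h(S(4, 4 + 2)) = 36514 - (65 + 11 + 2*11**2) = 36514 - (65 + 11 + 2*121) = 36514 - (65 + 11 + 242) = 36514 - 1*318 = 36514 - 318 = 36196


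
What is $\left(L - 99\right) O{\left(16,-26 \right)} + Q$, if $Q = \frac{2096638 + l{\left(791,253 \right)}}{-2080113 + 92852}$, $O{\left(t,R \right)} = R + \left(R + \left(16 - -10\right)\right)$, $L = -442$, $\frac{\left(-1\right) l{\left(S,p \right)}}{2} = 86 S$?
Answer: $\frac{27950852640}{1987261} \approx 14065.0$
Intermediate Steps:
$l{\left(S,p \right)} = - 172 S$ ($l{\left(S,p \right)} = - 2 \cdot 86 S = - 172 S$)
$O{\left(t,R \right)} = 26 + 2 R$ ($O{\left(t,R \right)} = R + \left(R + \left(16 + 10\right)\right) = R + \left(R + 26\right) = R + \left(26 + R\right) = 26 + 2 R$)
$Q = - \frac{1960586}{1987261}$ ($Q = \frac{2096638 - 136052}{-2080113 + 92852} = \frac{2096638 - 136052}{-1987261} = 1960586 \left(- \frac{1}{1987261}\right) = - \frac{1960586}{1987261} \approx -0.98658$)
$\left(L - 99\right) O{\left(16,-26 \right)} + Q = \left(-442 - 99\right) \left(26 + 2 \left(-26\right)\right) - \frac{1960586}{1987261} = - 541 \left(26 - 52\right) - \frac{1960586}{1987261} = \left(-541\right) \left(-26\right) - \frac{1960586}{1987261} = 14066 - \frac{1960586}{1987261} = \frac{27950852640}{1987261}$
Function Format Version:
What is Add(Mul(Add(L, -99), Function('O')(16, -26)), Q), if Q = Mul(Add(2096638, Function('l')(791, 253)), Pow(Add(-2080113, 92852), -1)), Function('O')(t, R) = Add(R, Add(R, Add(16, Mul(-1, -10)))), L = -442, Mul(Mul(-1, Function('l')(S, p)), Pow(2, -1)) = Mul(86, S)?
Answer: Rational(27950852640, 1987261) ≈ 14065.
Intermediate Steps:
Function('l')(S, p) = Mul(-172, S) (Function('l')(S, p) = Mul(-2, Mul(86, S)) = Mul(-172, S))
Function('O')(t, R) = Add(26, Mul(2, R)) (Function('O')(t, R) = Add(R, Add(R, Add(16, 10))) = Add(R, Add(R, 26)) = Add(R, Add(26, R)) = Add(26, Mul(2, R)))
Q = Rational(-1960586, 1987261) (Q = Mul(Add(2096638, Mul(-172, 791)), Pow(Add(-2080113, 92852), -1)) = Mul(Add(2096638, -136052), Pow(-1987261, -1)) = Mul(1960586, Rational(-1, 1987261)) = Rational(-1960586, 1987261) ≈ -0.98658)
Add(Mul(Add(L, -99), Function('O')(16, -26)), Q) = Add(Mul(Add(-442, -99), Add(26, Mul(2, -26))), Rational(-1960586, 1987261)) = Add(Mul(-541, Add(26, -52)), Rational(-1960586, 1987261)) = Add(Mul(-541, -26), Rational(-1960586, 1987261)) = Add(14066, Rational(-1960586, 1987261)) = Rational(27950852640, 1987261)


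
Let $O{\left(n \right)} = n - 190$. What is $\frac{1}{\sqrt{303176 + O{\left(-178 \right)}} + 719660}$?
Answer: $\frac{179915}{129477553198} - \frac{\sqrt{75702}}{258955106396} \approx 1.3885 \cdot 10^{-6}$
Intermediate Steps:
$O{\left(n \right)} = -190 + n$
$\frac{1}{\sqrt{303176 + O{\left(-178 \right)}} + 719660} = \frac{1}{\sqrt{303176 - 368} + 719660} = \frac{1}{\sqrt{302808} + 719660} = \frac{1}{2 \sqrt{75702} + 719660} = \frac{1}{719660 + 2 \sqrt{75702}}$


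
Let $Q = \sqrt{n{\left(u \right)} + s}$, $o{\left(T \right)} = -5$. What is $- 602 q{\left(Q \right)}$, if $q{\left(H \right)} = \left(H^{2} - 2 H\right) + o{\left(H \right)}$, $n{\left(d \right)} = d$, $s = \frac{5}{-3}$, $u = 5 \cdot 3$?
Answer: $- \frac{15050}{3} + \frac{2408 \sqrt{30}}{3} \approx -620.28$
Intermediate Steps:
$u = 15$
$s = - \frac{5}{3}$ ($s = 5 \left(- \frac{1}{3}\right) = - \frac{5}{3} \approx -1.6667$)
$Q = \frac{2 \sqrt{30}}{3}$ ($Q = \sqrt{15 - \frac{5}{3}} = \sqrt{\frac{40}{3}} = \frac{2 \sqrt{30}}{3} \approx 3.6515$)
$q{\left(H \right)} = -5 + H^{2} - 2 H$ ($q{\left(H \right)} = \left(H^{2} - 2 H\right) - 5 = -5 + H^{2} - 2 H$)
$- 602 q{\left(Q \right)} = - 602 \left(-5 + \left(\frac{2 \sqrt{30}}{3}\right)^{2} - 2 \frac{2 \sqrt{30}}{3}\right) = - 602 \left(-5 + \frac{40}{3} - \frac{4 \sqrt{30}}{3}\right) = - 602 \left(\frac{25}{3} - \frac{4 \sqrt{30}}{3}\right) = - \frac{15050}{3} + \frac{2408 \sqrt{30}}{3}$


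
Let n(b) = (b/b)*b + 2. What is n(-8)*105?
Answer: -630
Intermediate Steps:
n(b) = 2 + b (n(b) = 1*b + 2 = b + 2 = 2 + b)
n(-8)*105 = (2 - 8)*105 = -6*105 = -630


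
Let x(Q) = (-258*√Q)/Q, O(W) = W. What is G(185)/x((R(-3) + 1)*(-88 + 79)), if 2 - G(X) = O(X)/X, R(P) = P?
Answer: -√2/86 ≈ -0.016444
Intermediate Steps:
x(Q) = -258/√Q
G(X) = 1 (G(X) = 2 - X/X = 2 - 1*1 = 2 - 1 = 1)
G(185)/x((R(-3) + 1)*(-88 + 79)) = 1/(-258*√2/6) = 1/(-43*√2) = 1*(-√2/86) = -√2/86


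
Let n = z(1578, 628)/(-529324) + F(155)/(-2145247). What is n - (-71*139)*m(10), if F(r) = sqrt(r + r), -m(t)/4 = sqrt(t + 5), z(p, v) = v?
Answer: -157/132331 - 39476*sqrt(15) - sqrt(310)/2145247 ≈ -1.5289e+5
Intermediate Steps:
m(t) = -4*sqrt(5 + t) (m(t) = -4*sqrt(t + 5) = -4*sqrt(5 + t))
F(r) = sqrt(2)*sqrt(r) (F(r) = sqrt(2*r) = sqrt(2)*sqrt(r))
n = -157/132331 - sqrt(310)/2145247 (n = 628/(-529324) + (sqrt(2)*sqrt(155))/(-2145247) = 628*(-1/529324) + sqrt(310)*(-1/2145247) = -157/132331 - sqrt(310)/2145247 ≈ -0.0011946)
n - (-71*139)*m(10) = (-157/132331 - sqrt(310)/2145247) - (-71*139)*(-4*sqrt(5 + 10)) = (-157/132331 - sqrt(310)/2145247) - (-9869)*(-4*sqrt(15)) = (-157/132331 - sqrt(310)/2145247) - 39476*sqrt(15) = -157/132331 - 39476*sqrt(15) - sqrt(310)/2145247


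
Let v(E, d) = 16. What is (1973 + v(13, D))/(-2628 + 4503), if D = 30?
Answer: 663/625 ≈ 1.0608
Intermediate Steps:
(1973 + v(13, D))/(-2628 + 4503) = (1973 + 16)/(-2628 + 4503) = 1989/1875 = 1989*(1/1875) = 663/625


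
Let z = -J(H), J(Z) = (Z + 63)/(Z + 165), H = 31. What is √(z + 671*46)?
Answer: √6049642/14 ≈ 175.69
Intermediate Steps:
J(Z) = (63 + Z)/(165 + Z)
z = -47/98 (z = -(63 + 31)/(165 + 31) = -94/196 = -1*47/98 = -47/98 ≈ -0.47959)
√(z + 671*46) = √(-47/98 + 671*46) = √(-47/98 + 30866) = √(3024821/98) = √6049642/14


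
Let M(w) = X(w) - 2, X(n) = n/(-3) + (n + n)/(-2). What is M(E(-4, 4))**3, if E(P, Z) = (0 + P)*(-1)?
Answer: -10648/27 ≈ -394.37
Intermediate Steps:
X(n) = -4*n/3 (X(n) = n*(-1/3) + (2*n)*(-1/2) = -n/3 - n = -4*n/3)
E(P, Z) = -P (E(P, Z) = P*(-1) = -P)
M(w) = -2 - 4*w/3 (M(w) = -4*w/3 - 2 = -2 - 4*w/3)
M(E(-4, 4))**3 = (-2 - (-4)*(-4)/3)**3 = (-2 - 4/3*4)**3 = (-2 - 16/3)**3 = (-22/3)**3 = -10648/27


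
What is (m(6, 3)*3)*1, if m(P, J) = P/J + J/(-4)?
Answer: 15/4 ≈ 3.7500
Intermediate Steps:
m(P, J) = -J/4 + P/J (m(P, J) = P/J + J*(-¼) = P/J - J/4 = -J/4 + P/J)
(m(6, 3)*3)*1 = ((-¼*3 + 6/3)*3)*1 = ((-¾ + 6*(⅓))*3)*1 = ((-¾ + 2)*3)*1 = ((5/4)*3)*1 = (15/4)*1 = 15/4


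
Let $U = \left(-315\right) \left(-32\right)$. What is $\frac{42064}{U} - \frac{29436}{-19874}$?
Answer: $\frac{35396713}{6260310} \approx 5.6541$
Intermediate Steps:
$U = 10080$
$\frac{42064}{U} - \frac{29436}{-19874} = \frac{42064}{10080} - \frac{29436}{-19874} = 42064 \cdot \frac{1}{10080} - - \frac{14718}{9937} = \frac{2629}{630} + \frac{14718}{9937} = \frac{35396713}{6260310}$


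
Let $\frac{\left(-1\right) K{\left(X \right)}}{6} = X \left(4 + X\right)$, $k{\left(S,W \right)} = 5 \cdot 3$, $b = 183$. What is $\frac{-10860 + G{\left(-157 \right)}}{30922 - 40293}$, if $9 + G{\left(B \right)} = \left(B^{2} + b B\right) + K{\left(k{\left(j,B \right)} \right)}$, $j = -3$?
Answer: $\frac{16661}{9371} \approx 1.7779$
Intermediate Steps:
$k{\left(S,W \right)} = 15$
$K{\left(X \right)} = - 6 X \left(4 + X\right)$
$G{\left(B \right)} = -1719 + B^{2} + 183 B$ ($G{\left(B \right)} = -9 - \left(- B^{2} - 183 B + 90 \left(4 + 15\right)\right) = -9 - \left(1710 - B^{2} - 183 B\right) = -9 + \left(-1710 + B^{2} + 183 B\right) = -1719 + B^{2} + 183 B$)
$\frac{-10860 + G{\left(-157 \right)}}{30922 - 40293} = \frac{-10860 + \left(-1719 + \left(-157\right)^{2} + 183 \left(-157\right)\right)}{30922 - 40293} = \frac{-10860 - 5801}{-9371} = \left(-10860 - 5801\right) \left(- \frac{1}{9371}\right) = \left(-16661\right) \left(- \frac{1}{9371}\right) = \frac{16661}{9371}$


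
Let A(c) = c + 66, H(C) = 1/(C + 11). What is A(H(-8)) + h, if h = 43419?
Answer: 130456/3 ≈ 43485.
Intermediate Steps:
H(C) = 1/(11 + C)
A(c) = 66 + c
A(H(-8)) + h = (66 + 1/(11 - 8)) + 43419 = (66 + 1/3) + 43419 = (66 + ⅓) + 43419 = 199/3 + 43419 = 130456/3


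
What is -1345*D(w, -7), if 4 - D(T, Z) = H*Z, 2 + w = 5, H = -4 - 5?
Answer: 79355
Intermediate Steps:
H = -9
w = 3 (w = -2 + 5 = 3)
D(T, Z) = 4 + 9*Z (D(T, Z) = 4 - (-9)*Z = 4 + 9*Z)
-1345*D(w, -7) = -1345*(4 + 9*(-7)) = -1345*(4 - 63) = -1345*(-59) = 79355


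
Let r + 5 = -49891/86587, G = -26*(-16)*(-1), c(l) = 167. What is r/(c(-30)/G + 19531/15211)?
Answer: -1018404924992/161186289611 ≈ -6.3182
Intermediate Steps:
G = -416 (G = 416*(-1) = -416)
r = -482826/86587 (r = -5 - 49891/86587 = -482826/86587 ≈ -5.5762)
r/(c(-30)/G + 19531/15211) = -482826/(86587*(167/(-416) + 19531/15211)) = -482826/(86587*(167*(-1/416) + 19531*(1/15211))) = -482826/(86587*(-167/416 + 19531/15211)) = -482826/(86587*5584659/6327776) = -482826/86587*6327776/5584659 = -1018404924992/161186289611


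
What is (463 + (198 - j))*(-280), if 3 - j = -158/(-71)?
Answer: -13125280/71 ≈ -1.8486e+5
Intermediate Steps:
j = 55/71 (j = 3 - (-158)/(-71) = 3 - (-158)*(-1)/71 = 3 - 1*158/71 = 3 - 158/71 = 55/71 ≈ 0.77465)
(463 + (198 - j))*(-280) = (463 + (198 - 1*55/71))*(-280) = (463 + (198 - 55/71))*(-280) = (463 + 14003/71)*(-280) = (46876/71)*(-280) = -13125280/71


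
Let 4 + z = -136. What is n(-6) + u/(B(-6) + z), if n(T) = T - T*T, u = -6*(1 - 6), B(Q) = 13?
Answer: -5364/127 ≈ -42.236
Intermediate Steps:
z = -140 (z = -4 - 136 = -140)
u = 30 (u = -6*(-5) = 30)
n(T) = T - T²
n(-6) + u/(B(-6) + z) = -6*(1 - 1*(-6)) + 30/(13 - 140) = -6*(1 + 6) + 30/(-127) = -6*7 + 30*(-1/127) = -42 - 30/127 = -5364/127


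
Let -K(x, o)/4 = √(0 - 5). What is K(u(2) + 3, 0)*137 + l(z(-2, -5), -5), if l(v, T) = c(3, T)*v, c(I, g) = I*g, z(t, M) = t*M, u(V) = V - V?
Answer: -150 - 548*I*√5 ≈ -150.0 - 1225.4*I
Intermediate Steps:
u(V) = 0
z(t, M) = M*t
K(x, o) = -4*I*√5 (K(x, o) = -4*√(0 - 5) = -4*I*√5)
l(v, T) = 3*T*v (l(v, T) = (3*T)*v = 3*T*v)
K(u(2) + 3, 0)*137 + l(z(-2, -5), -5) = -4*I*√5*137 + 3*(-5)*(-5*(-2)) = -548*I*√5 + 3*(-5)*10 = -548*I*√5 - 150 = -150 - 548*I*√5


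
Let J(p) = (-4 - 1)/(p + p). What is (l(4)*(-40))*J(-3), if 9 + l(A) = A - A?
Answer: 300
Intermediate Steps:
l(A) = -9 (l(A) = -9 + (A - A) = -9 + 0 = -9)
J(p) = -5/(2*p) (J(p) = -5*1/(2*p) = -5/(2*p))
(l(4)*(-40))*J(-3) = (-9*(-40))*(-5/2/(-3)) = 360*(-5/2*(-⅓)) = 360*(⅚) = 300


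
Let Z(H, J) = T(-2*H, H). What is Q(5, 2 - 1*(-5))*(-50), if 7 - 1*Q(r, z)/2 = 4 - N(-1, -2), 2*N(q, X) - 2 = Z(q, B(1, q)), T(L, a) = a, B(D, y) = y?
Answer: -350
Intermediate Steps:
Z(H, J) = H
N(q, X) = 1 + q/2
Q(r, z) = 7 (Q(r, z) = 14 - 2*(4 - (1 + (½)*(-1))) = 14 - 2*(4 - (1 - ½)) = 14 - 2*(4 - 1*½) = 14 - 2*(4 - ½) = 14 - 2*7/2 = 14 - 7 = 7)
Q(5, 2 - 1*(-5))*(-50) = 7*(-50) = -350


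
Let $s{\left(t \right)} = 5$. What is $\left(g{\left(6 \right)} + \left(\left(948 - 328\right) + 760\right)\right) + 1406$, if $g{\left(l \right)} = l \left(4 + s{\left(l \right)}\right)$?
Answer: $2840$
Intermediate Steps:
$g{\left(l \right)} = 9 l$ ($g{\left(l \right)} = l \left(4 + 5\right) = l 9 = 9 l$)
$\left(g{\left(6 \right)} + \left(\left(948 - 328\right) + 760\right)\right) + 1406 = \left(9 \cdot 6 + \left(\left(948 - 328\right) + 760\right)\right) + 1406 = \left(54 + \left(620 + 760\right)\right) + 1406 = \left(54 + 1380\right) + 1406 = 1434 + 1406 = 2840$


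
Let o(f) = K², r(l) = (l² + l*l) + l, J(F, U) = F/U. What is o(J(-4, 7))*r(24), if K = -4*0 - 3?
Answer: 10584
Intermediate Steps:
K = -3 (K = 0 - 3 = -3)
r(l) = l + 2*l² (r(l) = (l² + l²) + l = 2*l² + l = l + 2*l²)
o(f) = 9 (o(f) = (-3)² = 9)
o(J(-4, 7))*r(24) = 9*(24*(1 + 2*24)) = 9*(24*(1 + 48)) = 9*(24*49) = 9*1176 = 10584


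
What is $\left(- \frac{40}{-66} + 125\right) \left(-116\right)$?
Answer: $- \frac{480820}{33} \approx -14570.0$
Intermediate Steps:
$\left(- \frac{40}{-66} + 125\right) \left(-116\right) = \left(\left(-40\right) \left(- \frac{1}{66}\right) + 125\right) \left(-116\right) = \left(\frac{20}{33} + 125\right) \left(-116\right) = \frac{4145}{33} \left(-116\right) = - \frac{480820}{33}$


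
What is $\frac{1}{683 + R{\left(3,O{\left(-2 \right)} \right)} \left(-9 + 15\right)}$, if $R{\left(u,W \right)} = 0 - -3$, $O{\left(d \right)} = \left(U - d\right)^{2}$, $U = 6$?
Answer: $\frac{1}{701} \approx 0.0014265$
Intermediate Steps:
$O{\left(d \right)} = \left(6 - d\right)^{2}$
$R{\left(u,W \right)} = 3$ ($R{\left(u,W \right)} = 0 + 3 = 3$)
$\frac{1}{683 + R{\left(3,O{\left(-2 \right)} \right)} \left(-9 + 15\right)} = \frac{1}{683 + 3 \left(-9 + 15\right)} = \frac{1}{683 + 3 \cdot 6} = \frac{1}{683 + 18} = \frac{1}{701}$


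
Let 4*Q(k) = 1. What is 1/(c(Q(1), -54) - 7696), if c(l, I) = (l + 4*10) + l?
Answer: -2/15311 ≈ -0.00013062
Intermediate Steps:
Q(k) = ¼ (Q(k) = (¼)*1 = ¼)
c(l, I) = 40 + 2*l (c(l, I) = (l + 40) + l = (40 + l) + l = 40 + 2*l)
1/(c(Q(1), -54) - 7696) = 1/((40 + 2*(¼)) - 7696) = 1/((40 + ½) - 7696) = 1/(81/2 - 7696) = 1/(-15311/2) = -2/15311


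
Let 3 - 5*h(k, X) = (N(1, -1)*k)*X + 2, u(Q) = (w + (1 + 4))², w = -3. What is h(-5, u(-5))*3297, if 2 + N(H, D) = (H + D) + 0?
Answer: -128583/5 ≈ -25717.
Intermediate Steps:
N(H, D) = -2 + D + H (N(H, D) = -2 + ((H + D) + 0) = -2 + ((D + H) + 0) = -2 + (D + H) = -2 + D + H)
u(Q) = 4 (u(Q) = (-3 + (1 + 4))² = (-3 + 5)² = 2² = 4)
h(k, X) = ⅕ + 2*X*k/5 (h(k, X) = ⅗ - (((-2 - 1 + 1)*k)*X + 2)/5 = ⅗ - ((-2*k)*X + 2)/5 = ⅗ - (-2*X*k + 2)/5 = ⅗ - (2 - 2*X*k)/5 = ⅗ + (-⅖ + 2*X*k/5) = ⅕ + 2*X*k/5)
h(-5, u(-5))*3297 = (⅕ + (⅖)*4*(-5))*3297 = (⅕ - 8)*3297 = -39/5*3297 = -128583/5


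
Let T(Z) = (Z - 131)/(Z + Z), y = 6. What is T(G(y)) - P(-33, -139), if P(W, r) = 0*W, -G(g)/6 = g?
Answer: 167/72 ≈ 2.3194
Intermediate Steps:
G(g) = -6*g
P(W, r) = 0
T(Z) = (-131 + Z)/(2*Z) (T(Z) = (-131 + Z)/((2*Z)) = (-131 + Z)*(1/(2*Z)) = (-131 + Z)/(2*Z))
T(G(y)) - P(-33, -139) = (-131 - 6*6)/(2*((-6*6))) - 1*0 = (1/2)*(-131 - 36)/(-36) + 0 = (1/2)*(-1/36)*(-167) + 0 = 167/72 + 0 = 167/72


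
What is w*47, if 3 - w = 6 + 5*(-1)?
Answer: 94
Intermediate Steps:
w = 2 (w = 3 - (6 + 5*(-1)) = 3 - (6 - 5) = 3 - 1*1 = 3 - 1 = 2)
w*47 = 2*47 = 94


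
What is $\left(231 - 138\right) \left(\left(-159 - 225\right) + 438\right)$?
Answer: $5022$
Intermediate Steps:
$\left(231 - 138\right) \left(\left(-159 - 225\right) + 438\right) = \left(231 - 138\right) \left(-384 + 438\right) = 93 \cdot 54 = 5022$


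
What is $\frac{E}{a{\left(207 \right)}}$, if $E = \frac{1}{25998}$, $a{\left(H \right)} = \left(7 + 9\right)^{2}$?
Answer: $\frac{1}{6655488} \approx 1.5025 \cdot 10^{-7}$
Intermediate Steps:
$a{\left(H \right)} = 256$ ($a{\left(H \right)} = 16^{2} = 256$)
$E = \frac{1}{25998} \approx 3.8464 \cdot 10^{-5}$
$\frac{E}{a{\left(207 \right)}} = \frac{1}{25998 \cdot 256} = \frac{1}{25998} \cdot \frac{1}{256} = \frac{1}{6655488}$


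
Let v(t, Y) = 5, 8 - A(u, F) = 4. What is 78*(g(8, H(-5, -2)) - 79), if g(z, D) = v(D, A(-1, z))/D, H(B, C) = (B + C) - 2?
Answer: -18616/3 ≈ -6205.3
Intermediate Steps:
A(u, F) = 4 (A(u, F) = 8 - 1*4 = 8 - 4 = 4)
H(B, C) = -2 + B + C
g(z, D) = 5/D
78*(g(8, H(-5, -2)) - 79) = 78*(5/(-2 - 5 - 2) - 79) = 78*(5/(-9) - 79) = 78*(5*(-1/9) - 79) = 78*(-5/9 - 79) = 78*(-716/9) = -18616/3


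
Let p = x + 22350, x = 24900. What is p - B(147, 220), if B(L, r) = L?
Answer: 47103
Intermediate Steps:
p = 47250 (p = 24900 + 22350 = 47250)
p - B(147, 220) = 47250 - 1*147 = 47250 - 147 = 47103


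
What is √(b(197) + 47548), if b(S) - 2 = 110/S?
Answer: 2*√461347405/197 ≈ 218.06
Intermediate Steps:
b(S) = 2 + 110/S
√(b(197) + 47548) = √((2 + 110/197) + 47548) = √(504/197 + 47548) = √(9367460/197) = 2*√461347405/197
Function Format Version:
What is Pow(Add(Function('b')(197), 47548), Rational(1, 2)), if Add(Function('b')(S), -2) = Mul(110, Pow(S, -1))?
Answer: Mul(Rational(2, 197), Pow(461347405, Rational(1, 2))) ≈ 218.06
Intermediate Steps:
Function('b')(S) = Add(2, Mul(110, Pow(S, -1)))
Pow(Add(Function('b')(197), 47548), Rational(1, 2)) = Pow(Add(Add(2, Mul(110, Pow(197, -1))), 47548), Rational(1, 2)) = Pow(Add(Add(2, Mul(110, Rational(1, 197))), 47548), Rational(1, 2)) = Pow(Add(Add(2, Rational(110, 197)), 47548), Rational(1, 2)) = Pow(Add(Rational(504, 197), 47548), Rational(1, 2)) = Pow(Rational(9367460, 197), Rational(1, 2)) = Mul(Rational(2, 197), Pow(461347405, Rational(1, 2)))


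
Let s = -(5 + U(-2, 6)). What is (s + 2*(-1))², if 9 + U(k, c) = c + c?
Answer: 100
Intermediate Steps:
U(k, c) = -9 + 2*c (U(k, c) = -9 + (c + c) = -9 + 2*c)
s = -8 (s = -(5 + (-9 + 2*6)) = -(5 + (-9 + 12)) = -(5 + 3) = -1*8 = -8)
(s + 2*(-1))² = (-8 + 2*(-1))² = (-8 - 2)² = (-10)² = 100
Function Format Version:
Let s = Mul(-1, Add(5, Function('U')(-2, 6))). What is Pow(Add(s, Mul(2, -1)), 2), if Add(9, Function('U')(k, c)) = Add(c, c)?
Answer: 100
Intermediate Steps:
Function('U')(k, c) = Add(-9, Mul(2, c)) (Function('U')(k, c) = Add(-9, Add(c, c)) = Add(-9, Mul(2, c)))
s = -8 (s = Mul(-1, Add(5, Add(-9, Mul(2, 6)))) = Mul(-1, Add(5, Add(-9, 12))) = Mul(-1, Add(5, 3)) = Mul(-1, 8) = -8)
Pow(Add(s, Mul(2, -1)), 2) = Pow(Add(-8, Mul(2, -1)), 2) = Pow(Add(-8, -2), 2) = Pow(-10, 2) = 100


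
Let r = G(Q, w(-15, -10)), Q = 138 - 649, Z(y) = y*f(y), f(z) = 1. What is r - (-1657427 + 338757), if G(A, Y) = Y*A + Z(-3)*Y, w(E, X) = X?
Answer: 1323810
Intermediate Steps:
Z(y) = y (Z(y) = y*1 = y)
Q = -511
G(A, Y) = -3*Y + A*Y (G(A, Y) = Y*A - 3*Y = A*Y - 3*Y = -3*Y + A*Y)
r = 5140 (r = -10*(-3 - 511) = -10*(-514) = 5140)
r - (-1657427 + 338757) = 5140 - (-1657427 + 338757) = 5140 - 1*(-1318670) = 5140 + 1318670 = 1323810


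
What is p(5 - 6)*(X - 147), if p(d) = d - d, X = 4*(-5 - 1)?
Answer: 0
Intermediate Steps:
X = -24 (X = 4*(-6) = -24)
p(d) = 0
p(5 - 6)*(X - 147) = 0*(-24 - 147) = 0*(-171) = 0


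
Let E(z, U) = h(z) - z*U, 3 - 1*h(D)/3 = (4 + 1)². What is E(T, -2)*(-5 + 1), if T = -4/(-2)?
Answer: 248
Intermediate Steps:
T = 2 (T = -4*(-½) = 2)
h(D) = -66 (h(D) = 9 - 3*(4 + 1)² = 9 - 3*5² = 9 - 3*25 = 9 - 75 = -66)
E(z, U) = -66 - U*z (E(z, U) = -66 - z*U = -66 - U*z)
E(T, -2)*(-5 + 1) = (-66 - 1*(-2)*2)*(-5 + 1) = (-66 + 4)*(-4) = -62*(-4) = 248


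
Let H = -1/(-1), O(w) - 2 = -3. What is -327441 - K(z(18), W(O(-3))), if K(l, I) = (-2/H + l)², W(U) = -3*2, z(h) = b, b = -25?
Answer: -328170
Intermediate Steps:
O(w) = -1 (O(w) = 2 - 3 = -1)
z(h) = -25
H = 1 (H = -1*(-1) = 1)
W(U) = -6
K(l, I) = (-2 + l)² (K(l, I) = (-2/1 + l)² = (-2*1 + l)² = (-2 + l)²)
-327441 - K(z(18), W(O(-3))) = -327441 - (-2 - 25)² = -327441 - 1*(-27)² = -327441 - 1*729 = -327441 - 729 = -328170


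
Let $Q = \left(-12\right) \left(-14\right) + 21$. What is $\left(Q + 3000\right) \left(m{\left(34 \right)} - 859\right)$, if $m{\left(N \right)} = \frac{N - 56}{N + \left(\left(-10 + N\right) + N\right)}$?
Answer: $- \frac{126045225}{46} \approx -2.7401 \cdot 10^{6}$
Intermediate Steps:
$Q = 189$ ($Q = 168 + 21 = 189$)
$m{\left(N \right)} = \frac{-56 + N}{-10 + 3 N}$ ($m{\left(N \right)} = \frac{-56 + N}{N + \left(-10 + 2 N\right)} = \frac{-56 + N}{-10 + 3 N}$)
$\left(Q + 3000\right) \left(m{\left(34 \right)} - 859\right) = \left(189 + 3000\right) \left(\frac{-56 + 34}{-10 + 3 \cdot 34} - 859\right) = 3189 \left(\frac{1}{-10 + 102} \left(-22\right) - 859\right) = 3189 \left(\frac{1}{92} \left(-22\right) - 859\right) = 3189 \left(- \frac{11}{46} - 859\right) = 3189 \left(- \frac{39525}{46}\right) = - \frac{126045225}{46}$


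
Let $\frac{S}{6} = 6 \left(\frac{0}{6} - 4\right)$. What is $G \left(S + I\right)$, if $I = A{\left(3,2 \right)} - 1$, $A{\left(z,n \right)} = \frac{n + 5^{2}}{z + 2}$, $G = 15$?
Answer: $-2094$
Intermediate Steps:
$A{\left(z,n \right)} = \frac{25 + n}{2 + z}$ ($A{\left(z,n \right)} = \frac{n + 25}{2 + z} = \frac{25 + n}{2 + z}$)
$I = \frac{22}{5}$ ($I = \frac{25 + 2}{2 + 3} - 1 = \frac{1}{5} \cdot 27 - 1 = \frac{27}{5} - 1 = \frac{22}{5} \approx 4.4$)
$S = -144$ ($S = 6 \cdot 6 \left(\frac{0}{6} - 4\right) = 6 \cdot 6 \left(0 \cdot \frac{1}{6} - 4\right) = 6 \cdot 6 \left(0 - 4\right) = 6 \cdot 6 \left(-4\right) = 6 \left(-24\right) = -144$)
$G \left(S + I\right) = 15 \left(-144 + \frac{22}{5}\right) = 15 \left(- \frac{698}{5}\right) = -2094$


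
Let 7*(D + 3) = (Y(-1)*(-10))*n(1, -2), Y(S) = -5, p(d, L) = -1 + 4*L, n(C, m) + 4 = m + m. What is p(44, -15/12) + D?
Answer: -463/7 ≈ -66.143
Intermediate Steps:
n(C, m) = -4 + 2*m (n(C, m) = -4 + (m + m) = -4 + 2*m)
D = -421/7 (D = -3 + ((-5*(-10))*(-4 + 2*(-2)))/7 = -3 + (50*(-4 - 4))/7 = -3 + (50*(-8))/7 = -3 + (1/7)*(-400) = -3 - 400/7 = -421/7 ≈ -60.143)
p(44, -15/12) + D = (-1 + 4*(-15/12)) - 421/7 = (-1 + 4*(-15*1/12)) - 421/7 = (-1 + 4*(-5/4)) - 421/7 = (-1 - 5) - 421/7 = -6 - 421/7 = -463/7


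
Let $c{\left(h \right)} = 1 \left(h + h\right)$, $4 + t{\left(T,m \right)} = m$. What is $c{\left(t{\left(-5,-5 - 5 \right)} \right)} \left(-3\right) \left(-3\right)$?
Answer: $-252$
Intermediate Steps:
$t{\left(T,m \right)} = -4 + m$
$c{\left(h \right)} = 2 h$ ($c{\left(h \right)} = 1 \cdot 2 h = 2 h$)
$c{\left(t{\left(-5,-5 - 5 \right)} \right)} \left(-3\right) \left(-3\right) = 2 \left(-4 - 10\right) \left(-3\right) \left(-3\right) = 2 \left(-14\right) \left(-3\right) \left(-3\right) = \left(-28\right) \left(-3\right) \left(-3\right) = 84 \left(-3\right) = -252$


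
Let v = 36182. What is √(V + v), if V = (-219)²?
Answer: √84143 ≈ 290.07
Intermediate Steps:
V = 47961
√(V + v) = √(47961 + 36182) = √84143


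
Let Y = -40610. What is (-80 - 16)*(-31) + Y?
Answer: -37634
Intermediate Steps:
(-80 - 16)*(-31) + Y = (-80 - 16)*(-31) - 40610 = -96*(-31) - 40610 = 2976 - 40610 = -37634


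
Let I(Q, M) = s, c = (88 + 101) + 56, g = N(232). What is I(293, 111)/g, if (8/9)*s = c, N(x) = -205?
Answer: -441/328 ≈ -1.3445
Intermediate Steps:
g = -205
c = 245 (c = 189 + 56 = 245)
s = 2205/8 (s = (9/8)*245 = 2205/8 ≈ 275.63)
I(Q, M) = 2205/8
I(293, 111)/g = (2205/8)/(-205) = (2205/8)*(-1/205) = -441/328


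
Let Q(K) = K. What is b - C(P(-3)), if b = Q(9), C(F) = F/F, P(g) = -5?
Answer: 8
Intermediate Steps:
C(F) = 1
b = 9
b - C(P(-3)) = 9 - 1*1 = 9 - 1 = 8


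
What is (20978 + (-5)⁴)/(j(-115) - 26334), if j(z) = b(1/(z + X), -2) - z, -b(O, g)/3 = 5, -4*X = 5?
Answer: -21603/26234 ≈ -0.82347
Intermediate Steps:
X = -5/4 (X = -¼*5 = -5/4 ≈ -1.2500)
b(O, g) = -15 (b(O, g) = -3*5 = -15)
j(z) = -15 - z
(20978 + (-5)⁴)/(j(-115) - 26334) = (20978 + (-5)⁴)/((-15 - 1*(-115)) - 26334) = (20978 + 625)/((-15 + 115) - 26334) = 21603/(100 - 26334) = 21603/(-26234) = 21603*(-1/26234) = -21603/26234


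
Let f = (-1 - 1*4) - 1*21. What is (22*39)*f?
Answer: -22308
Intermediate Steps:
f = -26 (f = (-1 - 4) - 21 = -5 - 21 = -26)
(22*39)*f = (22*39)*(-26) = 858*(-26) = -22308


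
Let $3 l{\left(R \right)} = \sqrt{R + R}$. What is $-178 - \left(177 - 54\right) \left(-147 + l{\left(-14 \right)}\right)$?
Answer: $17903 - 82 i \sqrt{7} \approx 17903.0 - 216.95 i$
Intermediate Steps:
$l{\left(R \right)} = \frac{\sqrt{2} \sqrt{R}}{3}$ ($l{\left(R \right)} = \frac{\sqrt{R + R}}{3} = \frac{\sqrt{2 R}}{3} = \frac{\sqrt{2} \sqrt{R}}{3}$)
$-178 - \left(177 - 54\right) \left(-147 + l{\left(-14 \right)}\right) = -178 - \left(177 - 54\right) \left(-147 + \frac{\sqrt{2} \sqrt{-14}}{3}\right) = -178 - 123 \left(-147 + \frac{\sqrt{2} i \sqrt{14}}{3}\right) = -178 - 123 \left(-147 + \frac{2 i \sqrt{7}}{3}\right) = -178 - \left(-18081 + 82 i \sqrt{7}\right) = -178 + \left(18081 - 82 i \sqrt{7}\right) = 17903 - 82 i \sqrt{7}$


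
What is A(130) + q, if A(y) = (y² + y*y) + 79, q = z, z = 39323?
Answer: 73202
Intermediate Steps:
q = 39323
A(y) = 79 + 2*y² (A(y) = (y² + y²) + 79 = 2*y² + 79 = 79 + 2*y²)
A(130) + q = (79 + 2*130²) + 39323 = (79 + 2*16900) + 39323 = (79 + 33800) + 39323 = 33879 + 39323 = 73202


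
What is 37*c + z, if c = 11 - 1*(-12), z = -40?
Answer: 811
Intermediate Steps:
c = 23 (c = 11 + 12 = 23)
37*c + z = 37*23 - 40 = 851 - 40 = 811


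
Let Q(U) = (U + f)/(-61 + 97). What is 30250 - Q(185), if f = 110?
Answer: 1088705/36 ≈ 30242.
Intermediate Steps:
Q(U) = 55/18 + U/36 (Q(U) = (U + 110)/(-61 + 97) = (110 + U)/36 = (110 + U)*(1/36) = 55/18 + U/36)
30250 - Q(185) = 30250 - (55/18 + (1/36)*185) = 30250 - (55/18 + 185/36) = 30250 - 1*295/36 = 30250 - 295/36 = 1088705/36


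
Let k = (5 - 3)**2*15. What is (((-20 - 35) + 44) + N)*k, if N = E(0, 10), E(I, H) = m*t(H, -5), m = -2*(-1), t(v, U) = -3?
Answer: -1020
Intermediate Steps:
m = 2
k = 60 (k = 2**2*15 = 4*15 = 60)
E(I, H) = -6 (E(I, H) = 2*(-3) = -6)
N = -6
(((-20 - 35) + 44) + N)*k = (((-20 - 35) + 44) - 6)*60 = ((-55 + 44) - 6)*60 = (-11 - 6)*60 = -17*60 = -1020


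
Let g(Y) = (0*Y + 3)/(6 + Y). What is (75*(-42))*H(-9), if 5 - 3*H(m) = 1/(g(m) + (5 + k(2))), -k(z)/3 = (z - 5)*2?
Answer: -57225/11 ≈ -5202.3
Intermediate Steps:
k(z) = 30 - 6*z (k(z) = -3*(z - 5)*2 = -3*(-5 + z)*2 = -3*(-10 + 2*z) = 30 - 6*z)
g(Y) = 3/(6 + Y) (g(Y) = (0 + 3)/(6 + Y) = 3/(6 + Y))
H(m) = 5/3 - 1/(3*(23 + 3/(6 + m))) (H(m) = 5/3 - 1/(3*(3/(6 + m) + (5 + (30 - 6*2)))) = 5/3 - 1/(3*(3/(6 + m) + (5 + (30 - 12)))) = 5/3 - 1/(3*(3/(6 + m) + (5 + 18))) = 5/3 - 1/(3*(3/(6 + m) + 23)) = 5/3 - 1/(3*(23 + 3/(6 + m))))
(75*(-42))*H(-9) = (75*(-42))*((233 + 38*(-9))/(141 + 23*(-9))) = -3150*(233 - 342)/(141 - 207) = -3150*(-109)/(-66) = -(-525)*(-109)/11 = -3150*109/66 = -57225/11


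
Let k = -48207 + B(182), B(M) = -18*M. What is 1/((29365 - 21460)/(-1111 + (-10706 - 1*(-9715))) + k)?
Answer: -2102/108225171 ≈ -1.9422e-5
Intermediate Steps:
k = -51483 (k = -48207 - 18*182 = -48207 - 3276 = -51483)
1/((29365 - 21460)/(-1111 + (-10706 - 1*(-9715))) + k) = 1/((29365 - 21460)/(-1111 + (-10706 - 1*(-9715))) - 51483) = 1/(7905/(-1111 + (-10706 + 9715)) - 51483) = 1/(7905/(-1111 - 991) - 51483) = 1/(7905/(-2102) - 51483) = 1/(7905*(-1/2102) - 51483) = 1/(-7905/2102 - 51483) = 1/(-108225171/2102) = -2102/108225171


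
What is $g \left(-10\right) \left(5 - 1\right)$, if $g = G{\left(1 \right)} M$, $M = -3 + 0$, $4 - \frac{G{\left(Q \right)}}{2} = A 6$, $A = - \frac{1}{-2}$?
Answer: $240$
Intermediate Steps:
$A = \frac{1}{2}$ ($A = \left(-1\right) \left(- \frac{1}{2}\right) = \frac{1}{2} \approx 0.5$)
$G{\left(Q \right)} = 2$ ($G{\left(Q \right)} = 8 - 2 \cdot \frac{1}{2} \cdot 6 = 8 - 6 = 2$)
$M = -3$
$g = -6$ ($g = 2 \left(-3\right) = -6$)
$g \left(-10\right) \left(5 - 1\right) = \left(-6\right) \left(-10\right) \left(5 - 1\right) = 60 \cdot 4 = 240$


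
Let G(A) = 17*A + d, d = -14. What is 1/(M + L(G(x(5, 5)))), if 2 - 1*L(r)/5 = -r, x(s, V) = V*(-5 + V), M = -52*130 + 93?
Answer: -1/6727 ≈ -0.00014865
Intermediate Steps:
M = -6667 (M = -6760 + 93 = -6667)
G(A) = -14 + 17*A (G(A) = 17*A - 14 = -14 + 17*A)
L(r) = 10 + 5*r (L(r) = 10 - (-5)*r = 10 + 5*r)
1/(M + L(G(x(5, 5)))) = 1/(-6667 + (10 + 5*(-14 + 17*(5*(-5 + 5))))) = 1/(-6667 + (10 + 5*(-14 + 17*(5*0)))) = 1/(-6667 + (10 + 5*(-14 + 17*0))) = 1/(-6667 + (10 + 5*(-14 + 0))) = 1/(-6667 + (10 + 5*(-14))) = 1/(-6667 + (10 - 70)) = 1/(-6667 - 60) = 1/(-6727) = -1/6727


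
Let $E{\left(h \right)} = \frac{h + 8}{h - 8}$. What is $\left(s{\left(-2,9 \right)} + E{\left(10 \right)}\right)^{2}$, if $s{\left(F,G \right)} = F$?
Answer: $49$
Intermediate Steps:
$E{\left(h \right)} = \frac{8 + h}{-8 + h}$
$\left(s{\left(-2,9 \right)} + E{\left(10 \right)}\right)^{2} = \left(-2 + \frac{8 + 10}{-8 + 10}\right)^{2} = \left(-2 + \frac{1}{2} \cdot 18\right)^{2} = \left(-2 + 9\right)^{2} = 7^{2} = 49$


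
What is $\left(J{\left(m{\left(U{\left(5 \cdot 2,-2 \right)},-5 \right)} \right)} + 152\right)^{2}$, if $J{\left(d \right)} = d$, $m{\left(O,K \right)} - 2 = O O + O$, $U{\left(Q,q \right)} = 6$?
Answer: $38416$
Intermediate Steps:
$m{\left(O,K \right)} = 2 + O + O^{2}$ ($m{\left(O,K \right)} = 2 + \left(O O + O\right) = 2 + \left(O^{2} + O\right) = 2 + \left(O + O^{2}\right) = 2 + O + O^{2}$)
$\left(J{\left(m{\left(U{\left(5 \cdot 2,-2 \right)},-5 \right)} \right)} + 152\right)^{2} = \left(\left(2 + 6 + 6^{2}\right) + 152\right)^{2} = \left(\left(2 + 6 + 36\right) + 152\right)^{2} = \left(44 + 152\right)^{2} = 196^{2} = 38416$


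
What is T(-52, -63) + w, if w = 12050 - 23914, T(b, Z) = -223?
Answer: -12087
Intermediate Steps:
w = -11864
T(-52, -63) + w = -223 - 11864 = -12087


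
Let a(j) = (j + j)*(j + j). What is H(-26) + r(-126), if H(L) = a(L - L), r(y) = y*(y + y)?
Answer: 31752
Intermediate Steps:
r(y) = 2*y**2 (r(y) = y*(2*y) = 2*y**2)
a(j) = 4*j**2 (a(j) = (2*j)*(2*j) = 4*j**2)
H(L) = 0 (H(L) = 4*(L - L)**2 = 4*0**2 = 4*0 = 0)
H(-26) + r(-126) = 0 + 2*(-126)**2 = 0 + 2*15876 = 0 + 31752 = 31752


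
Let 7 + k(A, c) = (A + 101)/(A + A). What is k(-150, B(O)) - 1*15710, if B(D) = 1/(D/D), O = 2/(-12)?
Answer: -4715051/300 ≈ -15717.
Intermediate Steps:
O = -1/6 (O = 2*(-1/12) = -1/6 ≈ -0.16667)
B(D) = 1 (B(D) = 1/1 = 1)
k(A, c) = -7 + (101 + A)/(2*A) (k(A, c) = -7 + (A + 101)/(A + A) = -7 + (101 + A)/((2*A)) = -7 + (101 + A)*(1/(2*A)) = -7 + (101 + A)/(2*A))
k(-150, B(O)) - 1*15710 = (1/2)*(101 - 13*(-150))/(-150) - 1*15710 = (1/2)*(-1/150)*(101 + 1950) - 15710 = (1/2)*(-1/150)*2051 - 15710 = -2051/300 - 15710 = -4715051/300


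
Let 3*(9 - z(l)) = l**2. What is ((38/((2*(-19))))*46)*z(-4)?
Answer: -506/3 ≈ -168.67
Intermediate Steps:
z(l) = 9 - l**2/3
((38/((2*(-19))))*46)*z(-4) = ((38/((2*(-19))))*46)*(9 - 1/3*(-4)**2) = ((38/(-38))*46)*(9 - 1/3*16) = ((38*(-1/38))*46)*(9 - 16/3) = -1*46*(11/3) = -46*11/3 = -506/3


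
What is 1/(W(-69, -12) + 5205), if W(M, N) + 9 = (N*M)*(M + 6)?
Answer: -1/46968 ≈ -2.1291e-5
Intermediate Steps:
W(M, N) = -9 + M*N*(6 + M) (W(M, N) = -9 + (N*M)*(M + 6) = -9 + (M*N)*(6 + M) = -9 + M*N*(6 + M))
1/(W(-69, -12) + 5205) = 1/((-9 - 12*(-69)² + 6*(-69)*(-12)) + 5205) = 1/((-9 - 12*4761 + 4968) + 5205) = 1/((-9 - 57132 + 4968) + 5205) = 1/(-52173 + 5205) = 1/(-46968) = -1/46968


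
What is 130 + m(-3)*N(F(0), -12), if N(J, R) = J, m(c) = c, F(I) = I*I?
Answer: 130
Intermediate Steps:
F(I) = I²
130 + m(-3)*N(F(0), -12) = 130 - 3*0² = 130 - 3*0 = 130 + 0 = 130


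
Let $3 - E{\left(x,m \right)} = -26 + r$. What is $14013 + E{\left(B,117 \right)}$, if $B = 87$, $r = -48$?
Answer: $14090$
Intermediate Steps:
$E{\left(x,m \right)} = 77$ ($E{\left(x,m \right)} = 3 - \left(-26 - 48\right) = 3 - -74 = 3 + 74 = 77$)
$14013 + E{\left(B,117 \right)} = 14013 + 77 = 14090$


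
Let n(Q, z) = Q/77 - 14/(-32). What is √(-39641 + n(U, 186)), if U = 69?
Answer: I*√3760377313/308 ≈ 199.1*I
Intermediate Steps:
n(Q, z) = 7/16 + Q/77 (n(Q, z) = Q*(1/77) - 14*(-1/32) = Q/77 + 7/16 = 7/16 + Q/77)
√(-39641 + n(U, 186)) = √(-39641 + (7/16 + (1/77)*69)) = √(-39641 + (7/16 + 69/77)) = √(-39641 + 1643/1232) = √(-48836069/1232) = I*√3760377313/308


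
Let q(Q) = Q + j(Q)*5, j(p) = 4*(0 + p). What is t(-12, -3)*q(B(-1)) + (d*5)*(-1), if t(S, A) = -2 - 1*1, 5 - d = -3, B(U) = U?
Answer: 23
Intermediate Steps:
j(p) = 4*p
d = 8 (d = 5 - 1*(-3) = 5 + 3 = 8)
t(S, A) = -3 (t(S, A) = -2 - 1 = -3)
q(Q) = 21*Q (q(Q) = Q + (4*Q)*5 = Q + 20*Q = 21*Q)
t(-12, -3)*q(B(-1)) + (d*5)*(-1) = -63*(-1) + (8*5)*(-1) = -3*(-21) + 40*(-1) = 63 - 40 = 23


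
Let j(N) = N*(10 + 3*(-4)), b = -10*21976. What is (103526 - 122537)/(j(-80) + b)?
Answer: 6337/73200 ≈ 0.086571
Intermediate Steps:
b = -219760
j(N) = -2*N (j(N) = N*(10 - 12) = N*(-2) = -2*N)
(103526 - 122537)/(j(-80) + b) = (103526 - 122537)/(-2*(-80) - 219760) = -19011/(160 - 219760) = -19011/(-219600) = -19011*(-1/219600) = 6337/73200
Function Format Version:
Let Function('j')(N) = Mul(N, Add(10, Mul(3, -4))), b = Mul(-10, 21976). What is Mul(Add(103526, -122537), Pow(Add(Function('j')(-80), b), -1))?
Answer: Rational(6337, 73200) ≈ 0.086571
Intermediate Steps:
b = -219760
Function('j')(N) = Mul(-2, N) (Function('j')(N) = Mul(N, Add(10, -12)) = Mul(N, -2) = Mul(-2, N))
Mul(Add(103526, -122537), Pow(Add(Function('j')(-80), b), -1)) = Mul(Add(103526, -122537), Pow(Add(Mul(-2, -80), -219760), -1)) = Mul(-19011, Pow(Add(160, -219760), -1)) = Mul(-19011, Pow(-219600, -1)) = Mul(-19011, Rational(-1, 219600)) = Rational(6337, 73200)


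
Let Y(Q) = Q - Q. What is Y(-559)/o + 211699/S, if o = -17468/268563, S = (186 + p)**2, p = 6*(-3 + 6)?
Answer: 211699/41616 ≈ 5.0870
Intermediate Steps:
Y(Q) = 0
p = 18 (p = 6*3 = 18)
S = 41616 (S = (186 + 18)**2 = 204**2 = 41616)
o = -17468/268563 (o = -17468*1/268563 = -17468/268563 ≈ -0.065042)
Y(-559)/o + 211699/S = 0/(-17468/268563) + 211699/41616 = 0*(-268563/17468) + 211699*(1/41616) = 0 + 211699/41616 = 211699/41616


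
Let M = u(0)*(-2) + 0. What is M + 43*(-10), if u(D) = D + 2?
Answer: -434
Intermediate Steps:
u(D) = 2 + D
M = -4 (M = (2 + 0)*(-2) + 0 = 2*(-2) + 0 = -4 + 0 = -4)
M + 43*(-10) = -4 + 43*(-10) = -4 - 430 = -434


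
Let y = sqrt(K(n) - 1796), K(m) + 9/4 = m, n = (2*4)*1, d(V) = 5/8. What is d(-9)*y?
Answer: 5*I*sqrt(7161)/16 ≈ 26.445*I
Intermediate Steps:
d(V) = 5/8 (d(V) = 5*(1/8) = 5/8)
n = 8 (n = 8*1 = 8)
K(m) = -9/4 + m
y = I*sqrt(7161)/2 (y = sqrt((-9/4 + 8) - 1796) = sqrt(23/4 - 1796) = sqrt(-7161/4) = I*sqrt(7161)/2 ≈ 42.311*I)
d(-9)*y = 5*(I*sqrt(7161)/2)/8 = 5*I*sqrt(7161)/16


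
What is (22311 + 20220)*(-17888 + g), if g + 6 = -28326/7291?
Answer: -5550018197880/7291 ≈ -7.6121e+8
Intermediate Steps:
g = -72072/7291 (g = -6 - 28326/7291 = -72072/7291 ≈ -9.8851)
(22311 + 20220)*(-17888 + g) = (22311 + 20220)*(-17888 - 72072/7291) = 42531*(-130493480/7291) = -5550018197880/7291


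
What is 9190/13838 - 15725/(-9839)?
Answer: 154011480/68076041 ≈ 2.2623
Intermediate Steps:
9190/13838 - 15725/(-9839) = 9190*(1/13838) - 15725*(-1/9839) = 4595/6919 + 15725/9839 = 154011480/68076041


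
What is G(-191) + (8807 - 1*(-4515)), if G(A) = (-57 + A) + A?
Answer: 12883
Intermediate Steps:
G(A) = -57 + 2*A
G(-191) + (8807 - 1*(-4515)) = (-57 + 2*(-191)) + (8807 - 1*(-4515)) = (-57 - 382) + (8807 + 4515) = -439 + 13322 = 12883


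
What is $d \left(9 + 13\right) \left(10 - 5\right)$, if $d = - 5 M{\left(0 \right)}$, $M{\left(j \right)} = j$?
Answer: $0$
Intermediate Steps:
$d = 0$ ($d = \left(-5\right) 0 = 0$)
$d \left(9 + 13\right) \left(10 - 5\right) = 0 \left(9 + 13\right) \left(10 - 5\right) = 0 \cdot 22 \cdot 5 = 0 \cdot 110 = 0$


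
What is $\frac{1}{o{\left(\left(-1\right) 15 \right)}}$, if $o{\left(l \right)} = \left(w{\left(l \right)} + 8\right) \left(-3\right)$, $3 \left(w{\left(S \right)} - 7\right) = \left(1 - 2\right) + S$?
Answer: $- \frac{1}{29} \approx -0.034483$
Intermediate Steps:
$w{\left(S \right)} = \frac{20}{3} + \frac{S}{3}$ ($w{\left(S \right)} = 7 + \frac{\left(1 - 2\right) + S}{3} = 7 + \frac{-1 + S}{3} = 7 + \left(- \frac{1}{3} + \frac{S}{3}\right) = \frac{20}{3} + \frac{S}{3}$)
$o{\left(l \right)} = -44 - l$ ($o{\left(l \right)} = \left(\left(\frac{20}{3} + \frac{l}{3}\right) + 8\right) \left(-3\right) = \left(\frac{44}{3} + \frac{l}{3}\right) \left(-3\right) = -44 - l$)
$\frac{1}{o{\left(\left(-1\right) 15 \right)}} = \frac{1}{-44 - \left(-1\right) 15} = \frac{1}{-44 - -15} = \frac{1}{-44 + 15} = \frac{1}{-29} = - \frac{1}{29}$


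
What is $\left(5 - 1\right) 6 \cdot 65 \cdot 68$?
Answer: $106080$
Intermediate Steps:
$\left(5 - 1\right) 6 \cdot 65 \cdot 68 = 4 \cdot 6 \cdot 65 \cdot 68 = 24 \cdot 65 \cdot 68 = 1560 \cdot 68 = 106080$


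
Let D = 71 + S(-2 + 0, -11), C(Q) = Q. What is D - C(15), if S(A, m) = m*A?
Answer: 78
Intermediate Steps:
S(A, m) = A*m
D = 93 (D = 71 + (-2 + 0)*(-11) = 71 - 2*(-11) = 71 + 22 = 93)
D - C(15) = 93 - 1*15 = 93 - 15 = 78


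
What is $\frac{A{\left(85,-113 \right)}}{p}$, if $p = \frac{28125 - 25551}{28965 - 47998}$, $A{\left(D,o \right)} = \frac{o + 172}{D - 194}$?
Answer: $\frac{1122947}{280566} \approx 4.0024$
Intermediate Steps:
$A{\left(D,o \right)} = \frac{172 + o}{-194 + D}$
$p = - \frac{2574}{19033}$ ($p = \frac{2574}{-19033} = 2574 \left(- \frac{1}{19033}\right) = - \frac{2574}{19033} \approx -0.13524$)
$\frac{A{\left(85,-113 \right)}}{p} = \frac{\frac{1}{-194 + 85} \left(172 - 113\right)}{- \frac{2574}{19033}} = \frac{1}{-109} \cdot 59 \left(- \frac{19033}{2574}\right) = \left(- \frac{1}{109}\right) 59 \left(- \frac{19033}{2574}\right) = \left(- \frac{59}{109}\right) \left(- \frac{19033}{2574}\right) = \frac{1122947}{280566}$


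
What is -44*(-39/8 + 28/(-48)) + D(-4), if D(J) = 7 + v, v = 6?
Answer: 1519/6 ≈ 253.17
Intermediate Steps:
D(J) = 13 (D(J) = 7 + 6 = 13)
-44*(-39/8 + 28/(-48)) + D(-4) = -44*(-39/8 + 28/(-48)) + 13 = -44*(-39*⅛ + 28*(-1/48)) + 13 = -44*(-39/8 - 7/12) + 13 = -44*(-131/24) + 13 = 1441/6 + 13 = 1519/6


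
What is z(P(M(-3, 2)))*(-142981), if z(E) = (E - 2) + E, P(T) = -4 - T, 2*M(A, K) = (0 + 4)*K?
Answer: 2573658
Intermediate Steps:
M(A, K) = 2*K (M(A, K) = ((0 + 4)*K)/2 = (4*K)/2 = 2*K)
z(E) = -2 + 2*E (z(E) = (-2 + E) + E = -2 + 2*E)
z(P(M(-3, 2)))*(-142981) = (-2 + 2*(-4 - 2*2))*(-142981) = (-2 + 2*(-4 - 1*4))*(-142981) = (-2 + 2*(-4 - 4))*(-142981) = (-2 + 2*(-8))*(-142981) = (-2 - 16)*(-142981) = -18*(-142981) = 2573658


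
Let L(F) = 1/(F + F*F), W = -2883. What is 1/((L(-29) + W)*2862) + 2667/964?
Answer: 8934353183231/3229365146580 ≈ 2.7666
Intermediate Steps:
L(F) = 1/(F + F²)
1/((L(-29) + W)*2862) + 2667/964 = 1/(1/((-29)*(1 - 29)) - 2883*2862) + 2667/964 = (1/2862)/(-1/29/(-28) - 2883) + 2667*(1/964) = (1/2862)/(-1/29*(-1/28) - 2883) + 2667/964 = (1/2862)/(1/812 - 2883) + 2667/964 = (1/2862)/(-2340995/812) + 2667/964 = -812/2340995*1/2862 + 2667/964 = -406/3349963845 + 2667/964 = 8934353183231/3229365146580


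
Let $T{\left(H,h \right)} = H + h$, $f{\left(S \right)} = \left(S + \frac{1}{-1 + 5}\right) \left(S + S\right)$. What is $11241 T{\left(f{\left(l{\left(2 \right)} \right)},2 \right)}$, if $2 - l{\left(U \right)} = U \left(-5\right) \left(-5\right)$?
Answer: $51551226$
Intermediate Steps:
$l{\left(U \right)} = 2 - 25 U$ ($l{\left(U \right)} = 2 - U \left(-5\right) \left(-5\right) = 2 - - 5 U \left(-5\right) = 2 - 25 U$)
$f{\left(S \right)} = 2 S \left(\frac{1}{4} + S\right)$ ($f{\left(S \right)} = \left(S + \frac{1}{4}\right) 2 S = \left(\frac{1}{4} + S\right) 2 S = 2 S \left(\frac{1}{4} + S\right)$)
$11241 T{\left(f{\left(l{\left(2 \right)} \right)},2 \right)} = 11241 \left(\frac{\left(2 - 50\right) \left(1 + 4 \left(2 - 50\right)\right)}{2} + 2\right) = 11241 \left(\frac{1}{2} \left(-48\right) \left(1 + 4 \left(-48\right)\right) + 2\right) = 11241 \left(\frac{1}{2} \left(-48\right) \left(1 - 192\right) + 2\right) = 11241 \left(\frac{1}{2} \left(-48\right) \left(-191\right) + 2\right) = 11241 \left(4584 + 2\right) = 11241 \cdot 4586 = 51551226$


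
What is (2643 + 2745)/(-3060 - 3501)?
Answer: -1796/2187 ≈ -0.82122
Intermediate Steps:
(2643 + 2745)/(-3060 - 3501) = 5388/(-6561) = 5388*(-1/6561) = -1796/2187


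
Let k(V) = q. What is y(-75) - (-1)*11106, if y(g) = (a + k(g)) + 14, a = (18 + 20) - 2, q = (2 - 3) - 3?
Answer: 11152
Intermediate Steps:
q = -4 (q = -1 - 3 = -4)
k(V) = -4
a = 36 (a = 38 - 2 = 36)
y(g) = 46 (y(g) = (36 - 4) + 14 = 32 + 14 = 46)
y(-75) - (-1)*11106 = 46 - (-1)*11106 = 46 - 1*(-11106) = 46 + 11106 = 11152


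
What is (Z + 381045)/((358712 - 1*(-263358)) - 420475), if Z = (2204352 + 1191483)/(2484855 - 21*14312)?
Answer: 55488075498/29356304219 ≈ 1.8902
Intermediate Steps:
Z = 1131945/728101 (Z = 3395835/(2484855 - 300552) = 3395835/2184303 = 3395835*(1/2184303) = 1131945/728101 ≈ 1.5547)
(Z + 381045)/((358712 - 1*(-263358)) - 420475) = (1131945/728101 + 381045)/((358712 - 1*(-263358)) - 420475) = 277440377490/(728101*((358712 + 263358) - 420475)) = 277440377490/(728101*(622070 - 420475)) = (277440377490/728101)/201595 = (277440377490/728101)*(1/201595) = 55488075498/29356304219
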